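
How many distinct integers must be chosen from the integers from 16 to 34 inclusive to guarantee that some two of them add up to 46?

Two chosen integers sum to 46 exactly when both halves of some pair {x, 46−x} with 16 ≤ x ≤ 46−x ≤ 30 are chosen — 7 such pairs.
The remaining 5 elements (those with no distinct partner in range) can never complete a 46-sum, so the worst case takes all of them and one from each pair: 5 + 7 = 12.
The 13th integer has to be the second member of some pair, so 12 + 1 = 13.

13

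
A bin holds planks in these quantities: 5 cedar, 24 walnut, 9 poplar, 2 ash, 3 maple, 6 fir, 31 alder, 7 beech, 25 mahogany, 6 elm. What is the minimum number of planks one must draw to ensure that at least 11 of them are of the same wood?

69

By pigeonhole, put each drawn plank into a box by wood. The largest draw with every box below 11 takes min(count, 10) from each wood; woods with fewer than 10 contribute all they have.
Σ min(cᵢ, 10) = 5 + 10 + 9 + 2 + 3 + 6 + 10 + 7 + 10 + 6 = 68.
Draw number 68 + 1 = 69 must push one box to 11.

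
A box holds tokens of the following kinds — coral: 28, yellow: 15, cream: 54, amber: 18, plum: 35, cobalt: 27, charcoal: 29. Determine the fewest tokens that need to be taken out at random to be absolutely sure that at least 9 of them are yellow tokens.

In the worst case for collecting yellow tokens, every non-yellow token comes out first.
There are 28 + 54 + 18 + 35 + 27 + 29 = 191 non-yellow tokens altogether.
After those, each further token must be yellow, so 191 + 9 = 200 draws guarantee 9 yellow tokens.

200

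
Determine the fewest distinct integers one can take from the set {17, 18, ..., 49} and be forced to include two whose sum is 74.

Two chosen integers sum to 74 exactly when both halves of some pair {x, 74−x} with 25 ≤ x ≤ 74−x ≤ 49 are chosen — 12 such pairs.
The remaining 9 elements (those with no distinct partner in range) can never complete a 74-sum, so the worst case takes all of them and one from each pair: 9 + 12 = 21.
The 22nd integer has to be the second member of some pair, so 21 + 1 = 22.

22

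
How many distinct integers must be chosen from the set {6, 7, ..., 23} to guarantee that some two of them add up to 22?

14

Two chosen integers sum to 22 exactly when both halves of some pair {x, 22−x} with 6 ≤ x ≤ 22−x ≤ 16 are chosen — 5 such pairs.
The remaining 8 elements (those with no distinct partner in range) can never complete a 22-sum, so the worst case takes all of them and one from each pair: 8 + 5 = 13.
The 14th integer has to be the second member of some pair, so 13 + 1 = 14.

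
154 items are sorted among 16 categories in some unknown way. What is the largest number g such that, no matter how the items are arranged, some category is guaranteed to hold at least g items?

10

By the pigeonhole principle, the 16 categories are the holes and the 154 items are the pigeons.
If every category held at most 9 items, the total would be at most 16 × 9 = 144, which is less than 154.
So some category holds at least ⌈154/16⌉ = 10 items.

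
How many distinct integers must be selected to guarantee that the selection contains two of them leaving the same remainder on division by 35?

The 35 residue classes mod 35 are the pigeonholes.
With 35 integers one could put 1 in each residue class and have no class reach 2.
The 36th integer pushes some class to 2, so 35·1 + 1 = 36.

36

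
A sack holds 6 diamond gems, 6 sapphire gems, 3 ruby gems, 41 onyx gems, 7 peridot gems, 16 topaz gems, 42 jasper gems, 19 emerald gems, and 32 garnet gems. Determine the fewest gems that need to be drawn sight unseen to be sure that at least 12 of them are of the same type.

78

Pigeonhole: put each drawn gem into a box by type. The largest draw with every box below 12 takes min(count, 11) from each type; types with fewer than 11 contribute all they have.
Σ min(cᵢ, 11) = 6 + 6 + 3 + 11 + 7 + 11 + 11 + 11 + 11 = 77.
Draw number 77 + 1 = 78 must push one box to 12.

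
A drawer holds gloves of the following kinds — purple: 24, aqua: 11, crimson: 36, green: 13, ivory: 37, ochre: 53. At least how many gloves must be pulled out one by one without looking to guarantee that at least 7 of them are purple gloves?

In the worst case for collecting purple gloves, every non-purple glove comes out first.
There are 11 + 36 + 13 + 37 + 53 = 150 non-purple gloves altogether.
After those, each further glove must be purple, so 150 + 7 = 157 draws guarantee 7 purple gloves.

157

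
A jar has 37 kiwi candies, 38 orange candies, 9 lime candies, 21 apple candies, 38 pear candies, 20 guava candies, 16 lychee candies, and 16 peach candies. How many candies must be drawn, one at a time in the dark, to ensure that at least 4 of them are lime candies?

In the worst case for collecting lime candies, every non-lime candy comes out first.
There are 37 + 38 + 21 + 38 + 20 + 16 + 16 = 186 non-lime candies altogether.
After those, each further candy must be lime, so 186 + 4 = 190 draws guarantee 4 lime candies.

190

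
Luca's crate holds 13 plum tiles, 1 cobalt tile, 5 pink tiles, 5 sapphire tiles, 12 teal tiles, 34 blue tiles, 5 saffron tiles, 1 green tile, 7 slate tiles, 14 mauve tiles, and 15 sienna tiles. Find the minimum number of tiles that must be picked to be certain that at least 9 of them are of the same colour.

By pigeonhole, put each drawn tile into a box by colour. The largest draw with every box below 9 takes min(count, 8) from each colour; colours with fewer than 8 contribute all they have.
Σ min(cᵢ, 8) = 8 + 1 + 5 + 5 + 8 + 8 + 5 + 1 + 7 + 8 + 8 = 64.
Draw number 64 + 1 = 65 must push one box to 9.

65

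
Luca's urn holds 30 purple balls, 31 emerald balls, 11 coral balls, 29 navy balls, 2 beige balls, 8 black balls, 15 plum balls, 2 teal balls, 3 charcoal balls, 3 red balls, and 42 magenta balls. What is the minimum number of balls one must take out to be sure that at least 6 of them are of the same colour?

46

Put each drawn ball into a box by colour. The largest draw with every box below 6 takes min(count, 5) from each colour; colours with fewer than 5 contribute all they have.
Σ min(cᵢ, 5) = 5 + 5 + 5 + 5 + 2 + 5 + 5 + 2 + 3 + 3 + 5 = 45.
Draw number 45 + 1 = 46 must push one box to 6.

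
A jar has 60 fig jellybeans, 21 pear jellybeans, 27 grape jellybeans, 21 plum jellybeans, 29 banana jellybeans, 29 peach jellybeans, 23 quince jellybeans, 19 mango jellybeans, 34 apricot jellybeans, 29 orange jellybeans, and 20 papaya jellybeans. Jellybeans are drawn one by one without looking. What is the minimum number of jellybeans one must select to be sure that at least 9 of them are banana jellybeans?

In the worst case for collecting banana jellybeans, every non-banana jellybean comes out first.
There are 60 + 21 + 27 + 21 + 29 + 23 + 19 + 34 + 29 + 20 = 283 non-banana jellybeans altogether.
After those, each further jellybean must be banana, so 283 + 9 = 292 draws guarantee 9 banana jellybeans.

292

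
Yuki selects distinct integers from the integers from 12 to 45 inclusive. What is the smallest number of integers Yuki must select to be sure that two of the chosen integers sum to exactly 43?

25

A set avoiding the sum 43 can contain at most one of each pair {x, 43−x}, plus the 14 elements whose complement lies outside the range.
The integers 22, …, 45 (24 of them) are such a set: any two sum to at least 22+23 = 45 > 43.
Any 25th integer completes one of the 10 pairs, so 25 choices force a sum of 43.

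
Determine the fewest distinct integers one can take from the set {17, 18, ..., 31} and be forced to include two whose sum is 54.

A set avoiding the sum 54 can contain at most one of each pair {x, 54−x}, plus the 7 elements whose complement lies outside the range or equal to its own complement.
The integers 17, …, 27 (11 of them) are such a set: any two sum to at least 17+18 = 35 and at most 26+27 = 53 < 54.
Pigeonhole: any 12th integer completes one of the 4 pairs, so 12 choices force a sum of 54.

12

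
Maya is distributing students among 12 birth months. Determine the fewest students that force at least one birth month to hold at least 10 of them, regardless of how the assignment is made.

109

With 108 students one could put exactly 9 in each of the 12 birth months, and no birth month would reach 10.
By pigeonhole, one more student must land in a birth month that already has 9, giving it 10.
So 12 × 9 + 1 = 109 students are required.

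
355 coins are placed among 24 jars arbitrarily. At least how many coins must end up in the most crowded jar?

By the pigeonhole principle, the 24 jars are the holes and the 355 coins are the pigeons.
If every jar held at most 14 coins, the total would be at most 24 × 14 = 336, which is less than 355.
So some jar holds at least ⌈355/24⌉ = 15 coins.

15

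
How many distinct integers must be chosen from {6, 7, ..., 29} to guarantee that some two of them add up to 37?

14

Group the elements by complementary pair {x, 37−x}: {8,29}, {9,28}, {10,27}, …, giving 11 two-element pairs and 2 integers whose partner 37−x falls outside [6,29].
By the pigeonhole principle, treating each of those 13 groups as a pigeonhole, one can pick one integer per group — 13 integers — with no two summing to 37.
The 14th integer lands in an occupied pair, forcing a sum of 37.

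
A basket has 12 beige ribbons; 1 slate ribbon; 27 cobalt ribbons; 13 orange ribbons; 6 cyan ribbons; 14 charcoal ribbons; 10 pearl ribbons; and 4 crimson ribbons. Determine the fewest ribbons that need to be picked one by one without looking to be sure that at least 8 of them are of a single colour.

Pigeonhole: put each drawn ribbon into a box by colour. The largest draw with every box below 8 takes min(count, 7) from each colour; colours with fewer than 7 contribute all they have.
Σ min(cᵢ, 7) = 7 + 1 + 7 + 7 + 6 + 7 + 7 + 4 = 46.
Draw number 46 + 1 = 47 must push one box to 8.

47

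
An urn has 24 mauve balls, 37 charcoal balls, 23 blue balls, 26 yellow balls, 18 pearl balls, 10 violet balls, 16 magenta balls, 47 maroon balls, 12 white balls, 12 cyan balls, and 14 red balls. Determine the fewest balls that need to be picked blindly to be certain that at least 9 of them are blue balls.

In the worst case for collecting blue balls, every non-blue ball comes out first.
There are 24 + 37 + 26 + 18 + 10 + 16 + 47 + 12 + 12 + 14 = 216 non-blue balls altogether.
After those, each further ball must be blue, so 216 + 9 = 225 draws guarantee 9 blue balls.

225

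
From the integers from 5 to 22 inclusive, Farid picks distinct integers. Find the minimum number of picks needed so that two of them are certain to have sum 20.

A set avoiding the sum 20 can contain at most one of each pair {x, 20−x}, plus the 8 elements whose complement lies outside the range or equal to its own complement.
The integers 10, …, 22 (13 of them) are such a set: any two sum to at least 10+11 = 21 > 20.
By pigeonhole, any 14th integer completes one of the 5 pairs, so 14 choices force a sum of 20.

14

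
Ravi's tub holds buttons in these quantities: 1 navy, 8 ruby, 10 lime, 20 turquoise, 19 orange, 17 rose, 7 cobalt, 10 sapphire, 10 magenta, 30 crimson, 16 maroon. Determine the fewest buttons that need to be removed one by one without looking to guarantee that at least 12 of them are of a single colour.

102

By the pigeonhole principle, put each drawn button into a box by colour. The largest draw with every box below 12 takes min(count, 11) from each colour; colours with fewer than 11 contribute all they have.
Σ min(cᵢ, 11) = 1 + 8 + 10 + 11 + 11 + 11 + 7 + 10 + 10 + 11 + 11 = 101.
Draw number 101 + 1 = 102 must push one box to 12.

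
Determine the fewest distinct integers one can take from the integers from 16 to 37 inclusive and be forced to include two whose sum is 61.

A set avoiding the sum 61 can contain at most one of each pair {x, 61−x}, plus the 8 elements whose complement lies outside the range.
The integers 16, …, 30 (15 of them) are such a set: any two sum to at least 16+17 = 33 and at most 29+30 = 59 < 61.
Pigeonhole: any 16th integer completes one of the 7 pairs, so 16 choices force a sum of 61.

16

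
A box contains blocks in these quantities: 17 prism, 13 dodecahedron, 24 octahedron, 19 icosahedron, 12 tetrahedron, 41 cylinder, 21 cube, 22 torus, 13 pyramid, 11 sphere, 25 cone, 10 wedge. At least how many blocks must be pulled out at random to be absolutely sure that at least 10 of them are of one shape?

The 12 shapes are the holes; the blocks drawn are the pigeons.
To avoid 10 of any one shape, the worst case takes at most 9 of each shape.
That gives 9 + 9 + 9 + 9 + 9 + 9 + 9 + 9 + 9 + 9 + 9 + 9 = 108 blocks with no shape reaching 10.
The next block forces some shape to 10, so 108 + 1 = 109.

109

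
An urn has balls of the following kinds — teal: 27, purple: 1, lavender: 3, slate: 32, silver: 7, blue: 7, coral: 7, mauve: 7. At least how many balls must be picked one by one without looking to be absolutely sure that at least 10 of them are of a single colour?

51

By pigeonhole, put each drawn ball into a box by colour. The largest draw with every box below 10 takes min(count, 9) from each colour; colours with fewer than 9 contribute all they have.
Σ min(cᵢ, 9) = 9 + 1 + 3 + 9 + 7 + 7 + 7 + 7 = 50.
Draw number 50 + 1 = 51 must push one box to 10.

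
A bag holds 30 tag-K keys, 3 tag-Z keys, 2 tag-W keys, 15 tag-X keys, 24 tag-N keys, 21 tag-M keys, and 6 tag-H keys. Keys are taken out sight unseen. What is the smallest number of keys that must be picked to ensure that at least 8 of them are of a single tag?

An adversary could hand out at most 7 keys per tag (tag-Z, tag-W, tag-H run out sooner): 7 + 3 + 2 + 7 + 7 + 7 + 6 = 39 keys and still no tag has 8.
By the pigeonhole principle, one more key lands in a tag already at 7, so 40 draws are enough and 39 are not.

40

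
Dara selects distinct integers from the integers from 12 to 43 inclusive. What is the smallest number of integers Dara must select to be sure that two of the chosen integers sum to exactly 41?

24

Group the elements by complementary pair {x, 41−x}: {12,29}, {13,28}, {14,27}, …, giving 9 two-element pairs and 14 integers whose partner 41−x falls outside [12,43].
Treating each of those 23 groups as a pigeonhole, one can pick one integer per group — 23 integers — with no two summing to 41.
The 24th integer lands in an occupied pair, forcing a sum of 41.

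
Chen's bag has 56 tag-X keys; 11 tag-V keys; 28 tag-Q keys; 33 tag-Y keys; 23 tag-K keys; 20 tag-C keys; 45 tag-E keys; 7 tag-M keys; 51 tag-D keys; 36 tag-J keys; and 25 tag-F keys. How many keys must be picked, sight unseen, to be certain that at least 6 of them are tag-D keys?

In the worst case for collecting tag-D keys, every non-tag-D key comes out first.
There are 56 + 11 + 28 + 33 + 23 + 20 + 45 + 7 + 36 + 25 = 284 non-tag-D keys altogether.
After those, each further key must be tag-D, so 284 + 6 = 290 draws guarantee 6 tag-D keys.

290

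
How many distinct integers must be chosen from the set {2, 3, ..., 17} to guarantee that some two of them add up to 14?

Group the elements by complementary pair {x, 14−x}: {2,12}, {3,11}, {4,10}, …, giving 5 two-element pairs, the single value 7 (it cannot pair with itself since the integers are distinct), and 5 integers whose partner 14−x falls outside [2,17].
By pigeonhole, treating each of those 11 groups as a pigeonhole, one can pick one integer per group — 11 integers — with no two summing to 14.
The 12th integer lands in an occupied pair, forcing a sum of 14.

12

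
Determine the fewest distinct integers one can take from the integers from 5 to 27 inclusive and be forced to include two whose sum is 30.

Two chosen integers sum to 30 exactly when both halves of some pair {x, 30−x} with 5 ≤ x ≤ 30−x ≤ 25 are chosen — 10 such pairs.
The remaining 3 elements (those with no distinct partner in range) can never complete a 30-sum, so the worst case takes all of them and one from each pair: 3 + 10 = 13.
The 14th integer has to be the second member of some pair, so 13 + 1 = 14.

14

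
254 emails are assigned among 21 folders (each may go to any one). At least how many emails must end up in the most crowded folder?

By the pigeonhole principle, the 21 folders are the holes and the 254 emails are the pigeons.
If every folder held at most 12 emails, the total would be at most 21 × 12 = 252, which is less than 254.
So some folder holds at least ⌈254/21⌉ = 13 emails.

13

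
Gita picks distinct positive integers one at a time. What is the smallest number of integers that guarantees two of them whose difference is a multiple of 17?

Integers whose pairwise differences are multiples of 17 are exactly those sharing a remainder mod 17. Pigeonhole: the 17 residue classes mod 17 are the pigeonholes.
With 17 integers one could put 1 in each residue class and have no class reach 2.
The 18th integer pushes some class to 2, so 17·1 + 1 = 18.

18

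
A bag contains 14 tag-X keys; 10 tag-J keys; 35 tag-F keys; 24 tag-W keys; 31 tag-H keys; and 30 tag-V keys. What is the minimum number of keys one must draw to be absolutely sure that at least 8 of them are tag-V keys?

122

In the worst case for collecting tag-V keys, every non-tag-V key comes out first.
There are 14 + 10 + 35 + 24 + 31 = 114 non-tag-V keys altogether.
After those, each further key must be tag-V, so 114 + 8 = 122 draws guarantee 8 tag-V keys.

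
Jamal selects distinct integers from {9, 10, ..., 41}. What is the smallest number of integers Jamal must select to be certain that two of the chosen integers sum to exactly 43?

A set avoiding the sum 43 can contain at most one of each pair {x, 43−x}, plus the 7 elements whose complement lies outside the range.
The integers 22, …, 41 (20 of them) are such a set: any two sum to at least 22+23 = 45 > 43.
By the pigeonhole principle, any 21st integer completes one of the 13 pairs, so 21 choices force a sum of 43.

21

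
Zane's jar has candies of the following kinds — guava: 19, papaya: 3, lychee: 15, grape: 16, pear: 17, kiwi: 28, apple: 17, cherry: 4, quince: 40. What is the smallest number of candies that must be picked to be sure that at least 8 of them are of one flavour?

57

An adversary could hand out at most 7 candies per flavour (papaya, cherry run out sooner): 7 + 3 + 7 + 7 + 7 + 7 + 7 + 4 + 7 = 56 candies and still no flavour has 8.
By pigeonhole, one more candy lands in a flavour already at 7, so 57 draws are enough and 56 are not.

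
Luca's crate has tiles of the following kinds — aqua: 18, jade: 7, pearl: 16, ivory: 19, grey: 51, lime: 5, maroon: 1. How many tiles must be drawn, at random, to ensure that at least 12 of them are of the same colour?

58

An adversary could hand out at most 11 tiles per colour (jade, lime, maroon run out sooner): 11 + 7 + 11 + 11 + 11 + 5 + 1 = 57 tiles and still no colour has 12.
By the pigeonhole principle, one more tile lands in a colour already at 11, so 58 draws are enough and 57 are not.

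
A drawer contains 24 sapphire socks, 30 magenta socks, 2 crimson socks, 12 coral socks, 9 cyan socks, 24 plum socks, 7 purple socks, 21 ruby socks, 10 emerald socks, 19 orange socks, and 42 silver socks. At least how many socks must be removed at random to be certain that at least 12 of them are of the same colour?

106

The 11 colours are the holes; the socks drawn are the pigeons.
To avoid 12 of any one colour, the worst case takes at most 11 of each colour, or every sock of a colour that has fewer than 11.
That gives 11 + 11 + 2 + 11 + 9 + 11 + 7 + 11 + 10 + 11 + 11 = 105 socks with no colour reaching 12.
The next sock forces some colour to 12, so 105 + 1 = 106.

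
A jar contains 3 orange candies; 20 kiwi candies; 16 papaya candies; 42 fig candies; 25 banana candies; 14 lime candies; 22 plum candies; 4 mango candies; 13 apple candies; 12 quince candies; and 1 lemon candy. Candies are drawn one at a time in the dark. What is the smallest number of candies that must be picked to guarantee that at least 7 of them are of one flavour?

57

By the pigeonhole principle, put each drawn candy into a box by flavour. The largest draw with every box below 7 takes min(count, 6) from each flavour; flavours with fewer than 6 contribute all they have.
Σ min(cᵢ, 6) = 3 + 6 + 6 + 6 + 6 + 6 + 6 + 4 + 6 + 6 + 1 = 56.
Draw number 56 + 1 = 57 must push one box to 7.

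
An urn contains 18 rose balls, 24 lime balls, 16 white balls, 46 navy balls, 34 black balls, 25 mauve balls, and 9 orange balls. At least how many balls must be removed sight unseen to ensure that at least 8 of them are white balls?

In the worst case for collecting white balls, every non-white ball comes out first.
There are 18 + 24 + 46 + 34 + 25 + 9 = 156 non-white balls altogether.
After those, each further ball must be white, so 156 + 8 = 164 draws guarantee 8 white balls.

164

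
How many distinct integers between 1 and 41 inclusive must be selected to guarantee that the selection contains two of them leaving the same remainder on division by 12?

13

The 12 residue classes mod 12 are the pigeonholes.
With 12 integers one could put 1 in each residue class and have no class reach 2.
The 13th integer pushes some class to 2, so 12·1 + 1 = 13.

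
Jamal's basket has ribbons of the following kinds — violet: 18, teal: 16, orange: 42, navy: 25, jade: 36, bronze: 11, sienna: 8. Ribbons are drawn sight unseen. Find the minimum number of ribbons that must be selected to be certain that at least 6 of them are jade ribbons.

126

In the worst case for collecting jade ribbons, every non-jade ribbon comes out first.
There are 18 + 16 + 42 + 25 + 11 + 8 = 120 non-jade ribbons altogether.
After those, each further ribbon must be jade, so 120 + 6 = 126 draws guarantee 6 jade ribbons.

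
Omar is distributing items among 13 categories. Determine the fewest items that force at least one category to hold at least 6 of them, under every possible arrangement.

66

With 65 items one could put exactly 5 in each of the 13 categories, and no category would reach 6.
Pigeonhole: one more item must land in a category that already has 5, giving it 6.
So 13 × 5 + 1 = 66 items are required.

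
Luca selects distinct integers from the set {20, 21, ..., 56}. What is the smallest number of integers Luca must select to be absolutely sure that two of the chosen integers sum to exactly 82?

A set avoiding the sum 82 can contain at most one of each pair {x, 82−x}, plus the 7 elements whose complement lies outside the range or equal to its own complement.
The integers 20, …, 41 (22 of them) are such a set: any two sum to at least 20+21 = 41 and at most 40+41 = 81 < 82.
Any 23rd integer completes one of the 15 pairs, so 23 choices force a sum of 82.

23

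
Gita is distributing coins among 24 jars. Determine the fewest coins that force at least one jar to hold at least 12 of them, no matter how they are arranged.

With 264 coins one could put exactly 11 in each of the 24 jars, and no jar would reach 12.
Pigeonhole: one more coin must land in a jar that already has 11, giving it 12.
So 24 × 11 + 1 = 265 coins are required.

265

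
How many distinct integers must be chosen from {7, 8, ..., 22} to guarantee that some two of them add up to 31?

A set avoiding the sum 31 can contain at most one of each pair {x, 31−x}, plus the 2 elements whose complement lies outside the range.
The integers 7, …, 15 (9 of them) are such a set: any two sum to at least 7+8 = 15 and at most 14+15 = 29 < 31.
By pigeonhole, any 10th integer completes one of the 7 pairs, so 10 choices force a sum of 31.

10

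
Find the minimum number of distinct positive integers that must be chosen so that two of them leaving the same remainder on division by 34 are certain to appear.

35

Pigeonhole: the 34 residue classes mod 34 are the pigeonholes.
With 34 integers one could put 1 in each residue class and have no class reach 2.
The 35th integer pushes some class to 2, so 34·1 + 1 = 35.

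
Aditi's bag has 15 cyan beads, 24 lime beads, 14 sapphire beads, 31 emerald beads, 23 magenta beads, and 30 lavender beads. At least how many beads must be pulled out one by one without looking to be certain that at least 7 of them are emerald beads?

113

In the worst case for collecting emerald beads, every non-emerald bead comes out first.
There are 15 + 24 + 14 + 23 + 30 = 106 non-emerald beads altogether.
After those, each further bead must be emerald, so 106 + 7 = 113 draws guarantee 7 emerald beads.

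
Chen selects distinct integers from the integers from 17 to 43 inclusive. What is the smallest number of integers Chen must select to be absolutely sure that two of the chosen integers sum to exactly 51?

19

Group the elements by complementary pair {x, 51−x}: {17,34}, {18,33}, {19,32}, …, giving 9 two-element pairs and 9 integers whose partner 51−x falls outside [17,43].
Treating each of those 18 groups as a pigeonhole, one can pick one integer per group — 18 integers — with no two summing to 51.
The 19th integer lands in an occupied pair, forcing a sum of 51.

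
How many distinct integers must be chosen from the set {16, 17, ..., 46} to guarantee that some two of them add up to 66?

Two chosen integers sum to 66 exactly when both halves of some pair {x, 66−x} with 20 ≤ x ≤ 66−x ≤ 46 are chosen — 13 such pairs.
The remaining 5 elements (those with no distinct partner in range) can never complete a 66-sum, so the worst case takes all of them and one from each pair: 5 + 13 = 18.
The 19th integer has to be the second member of some pair, so 18 + 1 = 19.

19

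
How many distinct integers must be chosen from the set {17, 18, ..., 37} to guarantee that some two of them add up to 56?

Group the elements by complementary pair {x, 56−x}: {19,37}, {20,36}, {21,35}, …, giving 9 two-element pairs, the single value 28 (it cannot pair with itself since the integers are distinct), and 2 integers whose partner 56−x falls outside [17,37].
Pigeonhole: treating each of those 12 groups as a pigeonhole, one can pick one integer per group — 12 integers — with no two summing to 56.
The 13th integer lands in an occupied pair, forcing a sum of 56.

13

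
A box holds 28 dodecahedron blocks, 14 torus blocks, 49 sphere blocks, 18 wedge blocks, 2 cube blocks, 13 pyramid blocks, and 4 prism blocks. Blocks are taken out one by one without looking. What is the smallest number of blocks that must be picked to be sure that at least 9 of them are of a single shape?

An adversary could hand out at most 8 blocks per shape (cube, prism run out sooner): 8 + 8 + 8 + 8 + 2 + 8 + 4 = 46 blocks and still no shape has 9.
By the pigeonhole principle, one more block lands in a shape already at 8, so 47 draws are enough and 46 are not.

47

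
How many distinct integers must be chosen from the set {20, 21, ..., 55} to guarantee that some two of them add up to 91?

27

Two chosen integers sum to 91 exactly when both halves of some pair {x, 91−x} with 36 ≤ x ≤ 91−x ≤ 55 are chosen — 10 such pairs.
The remaining 16 elements (those with no distinct partner in range) can never complete a 91-sum, so the worst case takes all of them and one from each pair: 16 + 10 = 26.
The 27th integer has to be the second member of some pair, so 26 + 1 = 27.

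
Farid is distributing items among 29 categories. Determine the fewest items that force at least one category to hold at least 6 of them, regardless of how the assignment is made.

With 145 items one could put exactly 5 in each of the 29 categories, and no category would reach 6.
One more item must land in a category that already has 5, giving it 6.
So 29 × 5 + 1 = 146 items are required.

146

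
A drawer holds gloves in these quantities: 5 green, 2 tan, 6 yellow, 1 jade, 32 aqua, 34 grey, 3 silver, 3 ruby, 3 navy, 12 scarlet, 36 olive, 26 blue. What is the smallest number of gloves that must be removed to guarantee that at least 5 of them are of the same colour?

41

Put each drawn glove into a box by colour. The largest draw with every box below 5 takes min(count, 4) from each colour; colours with fewer than 4 contribute all they have.
Σ min(cᵢ, 4) = 4 + 2 + 4 + 1 + 4 + 4 + 3 + 3 + 3 + 4 + 4 + 4 = 40.
Draw number 40 + 1 = 41 must push one box to 5.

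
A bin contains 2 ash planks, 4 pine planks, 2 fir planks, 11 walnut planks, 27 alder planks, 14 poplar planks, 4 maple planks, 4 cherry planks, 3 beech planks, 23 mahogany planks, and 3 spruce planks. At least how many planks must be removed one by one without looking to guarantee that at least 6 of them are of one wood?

The 11 woods are the holes; the planks drawn are the pigeons.
To avoid 6 of any one wood, the worst case takes at most 5 of each wood, or every plank of a wood that has fewer than 5.
That gives 2 + 4 + 2 + 5 + 5 + 5 + 4 + 4 + 3 + 5 + 3 = 42 planks with no wood reaching 6.
The next plank forces some wood to 6, so 42 + 1 = 43.

43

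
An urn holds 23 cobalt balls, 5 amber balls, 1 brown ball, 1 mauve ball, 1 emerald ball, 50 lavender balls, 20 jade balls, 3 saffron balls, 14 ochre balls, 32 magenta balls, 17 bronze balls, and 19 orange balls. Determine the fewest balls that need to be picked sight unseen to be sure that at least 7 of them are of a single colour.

An adversary could hand out at most 6 balls per colour (5 colours run out sooner): 6 + 5 + 1 + 1 + 1 + 6 + 6 + 3 + 6 + 6 + 6 + 6 = 53 balls and still no colour has 7.
One more ball lands in a colour already at 6, so 54 draws are enough and 53 are not.

54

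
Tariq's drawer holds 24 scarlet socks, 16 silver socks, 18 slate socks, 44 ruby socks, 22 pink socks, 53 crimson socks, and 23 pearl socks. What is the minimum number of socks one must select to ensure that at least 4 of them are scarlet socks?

180

In the worst case for collecting scarlet socks, every non-scarlet sock comes out first.
There are 16 + 18 + 44 + 22 + 53 + 23 = 176 non-scarlet socks altogether.
After those, each further sock must be scarlet, so 176 + 4 = 180 draws guarantee 4 scarlet socks.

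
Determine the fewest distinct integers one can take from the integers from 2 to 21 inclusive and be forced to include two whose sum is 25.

12

Group the elements by complementary pair {x, 25−x}: {4,21}, {5,20}, {6,19}, …, giving 9 two-element pairs and 2 integers whose partner 25−x falls outside [2,21].
Treating each of those 11 groups as a pigeonhole, one can pick one integer per group — 11 integers — with no two summing to 25.
The 12th integer lands in an occupied pair, forcing a sum of 25.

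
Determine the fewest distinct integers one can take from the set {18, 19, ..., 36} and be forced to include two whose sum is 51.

12

Two chosen integers sum to 51 exactly when both halves of some pair {x, 51−x} with 18 ≤ x ≤ 51−x ≤ 33 are chosen — 8 such pairs.
The remaining 3 elements (those with no distinct partner in range) can never complete a 51-sum, so the worst case takes all of them and one from each pair: 3 + 8 = 11.
By pigeonhole, the 12th integer has to be the second member of some pair, so 11 + 1 = 12.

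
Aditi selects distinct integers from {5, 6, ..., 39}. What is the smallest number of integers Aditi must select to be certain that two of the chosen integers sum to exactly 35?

23

Two chosen integers sum to 35 exactly when both halves of some pair {x, 35−x} with 5 ≤ x ≤ 35−x ≤ 30 are chosen — 13 such pairs.
The remaining 9 elements (those with no distinct partner in range) can never complete a 35-sum, so the worst case takes all of them and one from each pair: 9 + 13 = 22.
By the pigeonhole principle, the 23rd integer has to be the second member of some pair, so 22 + 1 = 23.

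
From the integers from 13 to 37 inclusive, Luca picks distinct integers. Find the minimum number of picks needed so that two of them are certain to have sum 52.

15

Two chosen integers sum to 52 exactly when both halves of some pair {x, 52−x} with 15 ≤ x ≤ 52−x ≤ 37 are chosen — 11 such pairs.
The remaining 3 elements (those with no distinct partner in range) can never complete a 52-sum, so the worst case takes all of them and one from each pair: 3 + 11 = 14.
The 15th integer has to be the second member of some pair, so 14 + 1 = 15.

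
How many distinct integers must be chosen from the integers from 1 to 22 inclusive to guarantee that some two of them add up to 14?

17

Two chosen integers sum to 14 exactly when both halves of some pair {x, 14−x} with 1 ≤ x ≤ 14−x ≤ 13 are chosen — 6 such pairs.
The remaining 10 elements (those with no distinct partner in range) can never complete a 14-sum, so the worst case takes all of them and one from each pair: 10 + 6 = 16.
The 17th integer has to be the second member of some pair, so 16 + 1 = 17.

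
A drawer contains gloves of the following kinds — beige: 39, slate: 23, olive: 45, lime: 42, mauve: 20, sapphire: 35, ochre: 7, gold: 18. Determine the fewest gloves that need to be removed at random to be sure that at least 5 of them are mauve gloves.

In the worst case for collecting mauve gloves, every non-mauve glove comes out first.
There are 39 + 23 + 45 + 42 + 35 + 7 + 18 = 209 non-mauve gloves altogether.
After those, each further glove must be mauve, so 209 + 5 = 214 draws guarantee 5 mauve gloves.

214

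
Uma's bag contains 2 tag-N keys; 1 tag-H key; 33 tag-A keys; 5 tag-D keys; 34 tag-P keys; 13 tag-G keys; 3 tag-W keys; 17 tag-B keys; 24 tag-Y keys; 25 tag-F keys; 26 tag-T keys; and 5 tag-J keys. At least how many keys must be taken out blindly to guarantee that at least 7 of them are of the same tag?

59

Put each drawn key into a box by tag. The largest draw with every box below 7 takes min(count, 6) from each tag; tags with fewer than 6 contribute all they have.
Σ min(cᵢ, 6) = 2 + 1 + 6 + 5 + 6 + 6 + 3 + 6 + 6 + 6 + 6 + 5 = 58.
Draw number 58 + 1 = 59 must push one box to 7.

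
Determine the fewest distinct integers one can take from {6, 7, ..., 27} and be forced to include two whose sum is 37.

14

Two chosen integers sum to 37 exactly when both halves of some pair {x, 37−x} with 10 ≤ x ≤ 37−x ≤ 27 are chosen — 9 such pairs.
The remaining 4 elements (those with no distinct partner in range) can never complete a 37-sum, so the worst case takes all of them and one from each pair: 4 + 9 = 13.
The 14th integer has to be the second member of some pair, so 13 + 1 = 14.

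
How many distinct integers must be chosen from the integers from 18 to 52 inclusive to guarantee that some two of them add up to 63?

22

Group the elements by complementary pair {x, 63−x}: {18,45}, {19,44}, {20,43}, …, giving 14 two-element pairs and 7 integers whose partner 63−x falls outside [18,52].
By the pigeonhole principle, treating each of those 21 groups as a pigeonhole, one can pick one integer per group — 21 integers — with no two summing to 63.
The 22nd integer lands in an occupied pair, forcing a sum of 63.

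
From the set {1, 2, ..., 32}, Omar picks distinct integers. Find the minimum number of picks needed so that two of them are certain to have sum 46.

24

A set avoiding the sum 46 can contain at most one of each pair {x, 46−x}, plus the 14 elements whose complement lies outside the range or equal to its own complement.
The integers 1, …, 23 (23 of them) are such a set: any two sum to at least 1+2 = 3 and at most 22+23 = 45 < 46.
Any 24th integer completes one of the 9 pairs, so 24 choices force a sum of 46.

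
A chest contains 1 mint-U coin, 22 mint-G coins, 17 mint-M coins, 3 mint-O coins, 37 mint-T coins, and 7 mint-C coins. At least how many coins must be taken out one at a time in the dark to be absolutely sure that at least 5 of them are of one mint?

21

Pigeonhole: the 6 mints are the holes; the coins drawn are the pigeons.
To avoid 5 of any one mint, the worst case takes at most 4 of each mint, or every coin of a mint that has fewer than 4.
That gives 1 + 4 + 4 + 3 + 4 + 4 = 20 coins with no mint reaching 5.
The next coin forces some mint to 5, so 20 + 1 = 21.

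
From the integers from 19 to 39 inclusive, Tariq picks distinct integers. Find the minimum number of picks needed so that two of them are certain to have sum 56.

Two chosen integers sum to 56 exactly when both halves of some pair {x, 56−x} with 19 ≤ x ≤ 56−x ≤ 37 are chosen — 9 such pairs.
The remaining 3 elements (those with no distinct partner in range) can never complete a 56-sum, so the worst case takes all of them and one from each pair: 3 + 9 = 12.
By pigeonhole, the 13th integer has to be the second member of some pair, so 12 + 1 = 13.

13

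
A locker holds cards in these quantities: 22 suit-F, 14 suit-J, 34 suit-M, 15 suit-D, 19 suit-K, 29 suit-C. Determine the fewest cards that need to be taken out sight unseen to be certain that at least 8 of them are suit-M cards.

In the worst case for collecting suit-M cards, every non-suit-M card comes out first.
There are 22 + 14 + 15 + 19 + 29 = 99 non-suit-M cards altogether.
After those, each further card must be suit-M, so 99 + 8 = 107 draws guarantee 8 suit-M cards.

107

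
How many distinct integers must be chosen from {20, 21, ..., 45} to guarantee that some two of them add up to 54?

Group the elements by complementary pair {x, 54−x}: {20,34}, {21,33}, {22,32}, …, giving 7 two-element pairs, the single value 27 (it cannot pair with itself since the integers are distinct), and 11 integers whose partner 54−x falls outside [20,45].
Treating each of those 19 groups as a pigeonhole, one can pick one integer per group — 19 integers — with no two summing to 54.
The 20th integer lands in an occupied pair, forcing a sum of 54.

20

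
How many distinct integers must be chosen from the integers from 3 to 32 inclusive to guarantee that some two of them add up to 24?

Two chosen integers sum to 24 exactly when both halves of some pair {x, 24−x} with 3 ≤ x ≤ 24−x ≤ 21 are chosen — 9 such pairs.
The remaining 12 elements (those with no distinct partner in range) can never complete a 24-sum, so the worst case takes all of them and one from each pair: 12 + 9 = 21.
The 22nd integer has to be the second member of some pair, so 21 + 1 = 22.

22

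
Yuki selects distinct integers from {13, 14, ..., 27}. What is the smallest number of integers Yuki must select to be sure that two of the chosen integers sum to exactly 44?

Group the elements by complementary pair {x, 44−x}: {17,27}, {18,26}, {19,25}, …, giving 5 two-element pairs, the single value 22 (it cannot pair with itself since the integers are distinct), and 4 integers whose partner 44−x falls outside [13,27].
Treating each of those 10 groups as a pigeonhole, one can pick one integer per group — 10 integers — with no two summing to 44.
The 11th integer lands in an occupied pair, forcing a sum of 44.

11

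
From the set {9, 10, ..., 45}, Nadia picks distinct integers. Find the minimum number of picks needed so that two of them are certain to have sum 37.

28

Group the elements by complementary pair {x, 37−x}: {9,28}, {10,27}, {11,26}, …, giving 10 two-element pairs and 17 integers whose partner 37−x falls outside [9,45].
Treating each of those 27 groups as a pigeonhole, one can pick one integer per group — 27 integers — with no two summing to 37.
The 28th integer lands in an occupied pair, forcing a sum of 37.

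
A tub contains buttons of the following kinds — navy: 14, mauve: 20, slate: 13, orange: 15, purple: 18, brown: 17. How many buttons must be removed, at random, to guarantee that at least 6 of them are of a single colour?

The 6 colours are the holes; the buttons drawn are the pigeons.
To avoid 6 of any one colour, the worst case takes at most 5 of each colour.
That gives 5 + 5 + 5 + 5 + 5 + 5 = 30 buttons with no colour reaching 6.
The next button forces some colour to 6, so 30 + 1 = 31.

31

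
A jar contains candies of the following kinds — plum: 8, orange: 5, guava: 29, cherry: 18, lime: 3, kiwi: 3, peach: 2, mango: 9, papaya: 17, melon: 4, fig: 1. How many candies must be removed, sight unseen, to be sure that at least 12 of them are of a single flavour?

69

By pigeonhole, put each drawn candy into a box by flavour. The largest draw with every box below 12 takes min(count, 11) from each flavour; flavours with fewer than 11 contribute all they have.
Σ min(cᵢ, 11) = 8 + 5 + 11 + 11 + 3 + 3 + 2 + 9 + 11 + 4 + 1 = 68.
Draw number 68 + 1 = 69 must push one box to 12.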